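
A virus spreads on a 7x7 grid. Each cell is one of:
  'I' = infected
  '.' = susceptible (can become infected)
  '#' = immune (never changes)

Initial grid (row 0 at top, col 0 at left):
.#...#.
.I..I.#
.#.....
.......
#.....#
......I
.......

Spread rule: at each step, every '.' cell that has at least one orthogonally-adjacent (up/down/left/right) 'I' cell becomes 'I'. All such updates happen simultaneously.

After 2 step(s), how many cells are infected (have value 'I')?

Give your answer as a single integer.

Step 0 (initial): 3 infected
Step 1: +8 new -> 11 infected
Step 2: +11 new -> 22 infected

Answer: 22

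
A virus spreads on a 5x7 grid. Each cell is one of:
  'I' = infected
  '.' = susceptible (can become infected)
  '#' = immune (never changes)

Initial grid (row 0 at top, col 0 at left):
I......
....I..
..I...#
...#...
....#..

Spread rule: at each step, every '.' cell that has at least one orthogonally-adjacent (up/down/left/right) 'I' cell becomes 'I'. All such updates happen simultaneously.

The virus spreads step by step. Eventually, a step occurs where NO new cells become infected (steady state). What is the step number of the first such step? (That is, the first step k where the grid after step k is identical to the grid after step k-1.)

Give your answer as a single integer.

Answer: 6

Derivation:
Step 0 (initial): 3 infected
Step 1: +10 new -> 13 infected
Step 2: +10 new -> 23 infected
Step 3: +5 new -> 28 infected
Step 4: +3 new -> 31 infected
Step 5: +1 new -> 32 infected
Step 6: +0 new -> 32 infected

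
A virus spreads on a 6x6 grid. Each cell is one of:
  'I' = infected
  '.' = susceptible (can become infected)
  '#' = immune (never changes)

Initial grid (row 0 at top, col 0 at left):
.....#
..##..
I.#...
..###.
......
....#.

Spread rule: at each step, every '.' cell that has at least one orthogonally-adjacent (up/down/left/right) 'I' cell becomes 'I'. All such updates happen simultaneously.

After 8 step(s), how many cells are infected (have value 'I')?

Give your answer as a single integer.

Answer: 26

Derivation:
Step 0 (initial): 1 infected
Step 1: +3 new -> 4 infected
Step 2: +4 new -> 8 infected
Step 3: +3 new -> 11 infected
Step 4: +3 new -> 14 infected
Step 5: +3 new -> 17 infected
Step 6: +3 new -> 20 infected
Step 7: +2 new -> 22 infected
Step 8: +4 new -> 26 infected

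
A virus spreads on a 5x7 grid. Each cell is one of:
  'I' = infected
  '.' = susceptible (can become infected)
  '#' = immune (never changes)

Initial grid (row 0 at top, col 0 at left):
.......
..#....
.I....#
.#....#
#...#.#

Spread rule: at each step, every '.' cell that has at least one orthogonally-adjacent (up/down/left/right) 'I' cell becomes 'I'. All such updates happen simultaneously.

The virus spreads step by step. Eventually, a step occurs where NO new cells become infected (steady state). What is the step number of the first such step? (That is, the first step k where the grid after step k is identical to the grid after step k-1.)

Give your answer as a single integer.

Answer: 8

Derivation:
Step 0 (initial): 1 infected
Step 1: +3 new -> 4 infected
Step 2: +5 new -> 9 infected
Step 3: +6 new -> 15 infected
Step 4: +6 new -> 21 infected
Step 5: +3 new -> 24 infected
Step 6: +3 new -> 27 infected
Step 7: +1 new -> 28 infected
Step 8: +0 new -> 28 infected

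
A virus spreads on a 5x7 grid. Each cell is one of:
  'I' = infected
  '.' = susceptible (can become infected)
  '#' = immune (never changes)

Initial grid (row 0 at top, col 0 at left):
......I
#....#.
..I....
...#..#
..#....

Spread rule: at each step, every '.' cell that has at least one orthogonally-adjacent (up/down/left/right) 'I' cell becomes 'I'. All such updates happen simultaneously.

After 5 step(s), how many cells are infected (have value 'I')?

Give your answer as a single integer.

Answer: 29

Derivation:
Step 0 (initial): 2 infected
Step 1: +6 new -> 8 infected
Step 2: +8 new -> 16 infected
Step 3: +7 new -> 23 infected
Step 4: +4 new -> 27 infected
Step 5: +2 new -> 29 infected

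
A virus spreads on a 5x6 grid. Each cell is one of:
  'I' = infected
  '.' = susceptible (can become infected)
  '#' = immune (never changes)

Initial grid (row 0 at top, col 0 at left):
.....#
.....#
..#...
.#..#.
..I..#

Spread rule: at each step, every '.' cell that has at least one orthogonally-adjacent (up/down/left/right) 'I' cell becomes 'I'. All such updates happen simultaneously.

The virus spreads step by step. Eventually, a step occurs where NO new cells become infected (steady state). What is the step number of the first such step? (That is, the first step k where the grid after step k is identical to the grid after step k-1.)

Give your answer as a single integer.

Answer: 8

Derivation:
Step 0 (initial): 1 infected
Step 1: +3 new -> 4 infected
Step 2: +3 new -> 7 infected
Step 3: +2 new -> 9 infected
Step 4: +3 new -> 12 infected
Step 5: +6 new -> 18 infected
Step 6: +5 new -> 23 infected
Step 7: +1 new -> 24 infected
Step 8: +0 new -> 24 infected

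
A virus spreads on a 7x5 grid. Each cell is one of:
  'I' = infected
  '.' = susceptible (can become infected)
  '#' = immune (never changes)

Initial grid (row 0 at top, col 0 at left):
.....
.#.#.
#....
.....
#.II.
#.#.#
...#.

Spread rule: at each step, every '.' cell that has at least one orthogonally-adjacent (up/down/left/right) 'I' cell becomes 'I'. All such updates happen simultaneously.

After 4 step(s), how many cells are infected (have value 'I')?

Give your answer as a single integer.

Step 0 (initial): 2 infected
Step 1: +5 new -> 7 infected
Step 2: +5 new -> 12 infected
Step 3: +5 new -> 17 infected
Step 4: +4 new -> 21 infected

Answer: 21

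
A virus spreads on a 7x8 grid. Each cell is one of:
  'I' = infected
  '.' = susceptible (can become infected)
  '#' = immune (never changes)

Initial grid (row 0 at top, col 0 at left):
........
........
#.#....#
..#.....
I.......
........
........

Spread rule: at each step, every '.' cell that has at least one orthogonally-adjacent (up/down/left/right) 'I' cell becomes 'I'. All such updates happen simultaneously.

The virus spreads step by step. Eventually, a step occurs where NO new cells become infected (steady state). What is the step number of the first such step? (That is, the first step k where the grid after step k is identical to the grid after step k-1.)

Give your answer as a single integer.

Answer: 12

Derivation:
Step 0 (initial): 1 infected
Step 1: +3 new -> 4 infected
Step 2: +4 new -> 8 infected
Step 3: +4 new -> 12 infected
Step 4: +5 new -> 17 infected
Step 5: +8 new -> 25 infected
Step 6: +8 new -> 33 infected
Step 7: +7 new -> 40 infected
Step 8: +6 new -> 46 infected
Step 9: +3 new -> 49 infected
Step 10: +2 new -> 51 infected
Step 11: +1 new -> 52 infected
Step 12: +0 new -> 52 infected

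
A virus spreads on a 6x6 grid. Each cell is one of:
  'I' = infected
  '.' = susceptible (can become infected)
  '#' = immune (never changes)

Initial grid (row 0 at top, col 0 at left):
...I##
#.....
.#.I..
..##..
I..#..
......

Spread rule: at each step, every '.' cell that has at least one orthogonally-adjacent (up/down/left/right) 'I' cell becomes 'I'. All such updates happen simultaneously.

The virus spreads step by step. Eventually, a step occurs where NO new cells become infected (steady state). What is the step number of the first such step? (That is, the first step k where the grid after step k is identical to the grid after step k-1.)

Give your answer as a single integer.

Answer: 6

Derivation:
Step 0 (initial): 3 infected
Step 1: +7 new -> 10 infected
Step 2: +9 new -> 19 infected
Step 3: +6 new -> 25 infected
Step 4: +3 new -> 28 infected
Step 5: +1 new -> 29 infected
Step 6: +0 new -> 29 infected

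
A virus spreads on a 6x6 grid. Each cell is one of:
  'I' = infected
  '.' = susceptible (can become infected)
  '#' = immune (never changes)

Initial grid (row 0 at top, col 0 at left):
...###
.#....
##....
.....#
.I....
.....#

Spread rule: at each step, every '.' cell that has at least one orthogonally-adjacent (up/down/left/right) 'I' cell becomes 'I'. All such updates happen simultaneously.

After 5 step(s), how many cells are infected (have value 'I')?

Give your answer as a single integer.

Step 0 (initial): 1 infected
Step 1: +4 new -> 5 infected
Step 2: +5 new -> 10 infected
Step 3: +4 new -> 14 infected
Step 4: +5 new -> 19 infected
Step 5: +3 new -> 22 infected

Answer: 22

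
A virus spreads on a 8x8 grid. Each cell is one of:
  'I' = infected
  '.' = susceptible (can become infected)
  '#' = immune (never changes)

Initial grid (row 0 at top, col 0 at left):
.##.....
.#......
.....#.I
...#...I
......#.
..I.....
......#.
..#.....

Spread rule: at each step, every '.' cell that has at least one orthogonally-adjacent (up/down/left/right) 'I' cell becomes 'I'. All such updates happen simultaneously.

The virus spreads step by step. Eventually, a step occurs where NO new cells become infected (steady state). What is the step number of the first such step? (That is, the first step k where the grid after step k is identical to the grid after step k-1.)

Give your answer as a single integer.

Step 0 (initial): 3 infected
Step 1: +8 new -> 11 infected
Step 2: +11 new -> 22 infected
Step 3: +15 new -> 37 infected
Step 4: +11 new -> 48 infected
Step 5: +5 new -> 53 infected
Step 6: +2 new -> 55 infected
Step 7: +1 new -> 56 infected
Step 8: +0 new -> 56 infected

Answer: 8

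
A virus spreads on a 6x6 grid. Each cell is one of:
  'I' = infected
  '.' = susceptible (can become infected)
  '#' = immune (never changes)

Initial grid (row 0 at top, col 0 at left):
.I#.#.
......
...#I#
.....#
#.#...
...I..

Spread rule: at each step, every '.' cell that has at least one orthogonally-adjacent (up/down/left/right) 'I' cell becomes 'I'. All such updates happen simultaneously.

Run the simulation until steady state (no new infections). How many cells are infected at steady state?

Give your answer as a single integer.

Step 0 (initial): 3 infected
Step 1: +7 new -> 10 infected
Step 2: +9 new -> 19 infected
Step 3: +9 new -> 28 infected
Step 4: +1 new -> 29 infected
Step 5: +0 new -> 29 infected

Answer: 29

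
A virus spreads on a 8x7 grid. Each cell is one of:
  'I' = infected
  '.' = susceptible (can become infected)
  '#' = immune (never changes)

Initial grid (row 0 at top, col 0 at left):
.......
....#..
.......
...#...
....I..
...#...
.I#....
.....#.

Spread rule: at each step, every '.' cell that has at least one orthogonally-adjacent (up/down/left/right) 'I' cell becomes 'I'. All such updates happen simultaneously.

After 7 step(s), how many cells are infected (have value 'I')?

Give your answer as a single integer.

Step 0 (initial): 2 infected
Step 1: +7 new -> 9 infected
Step 2: +11 new -> 20 infected
Step 3: +11 new -> 31 infected
Step 4: +7 new -> 38 infected
Step 5: +7 new -> 45 infected
Step 6: +5 new -> 50 infected
Step 7: +1 new -> 51 infected

Answer: 51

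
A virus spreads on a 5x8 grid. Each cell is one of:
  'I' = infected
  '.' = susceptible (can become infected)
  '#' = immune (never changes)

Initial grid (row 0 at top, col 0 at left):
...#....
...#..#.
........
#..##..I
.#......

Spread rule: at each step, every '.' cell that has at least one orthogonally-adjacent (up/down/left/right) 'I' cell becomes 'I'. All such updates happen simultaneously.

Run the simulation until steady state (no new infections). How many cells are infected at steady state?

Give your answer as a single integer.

Answer: 32

Derivation:
Step 0 (initial): 1 infected
Step 1: +3 new -> 4 infected
Step 2: +4 new -> 8 infected
Step 3: +3 new -> 11 infected
Step 4: +4 new -> 15 infected
Step 5: +4 new -> 19 infected
Step 6: +3 new -> 22 infected
Step 7: +3 new -> 25 infected
Step 8: +4 new -> 29 infected
Step 9: +2 new -> 31 infected
Step 10: +1 new -> 32 infected
Step 11: +0 new -> 32 infected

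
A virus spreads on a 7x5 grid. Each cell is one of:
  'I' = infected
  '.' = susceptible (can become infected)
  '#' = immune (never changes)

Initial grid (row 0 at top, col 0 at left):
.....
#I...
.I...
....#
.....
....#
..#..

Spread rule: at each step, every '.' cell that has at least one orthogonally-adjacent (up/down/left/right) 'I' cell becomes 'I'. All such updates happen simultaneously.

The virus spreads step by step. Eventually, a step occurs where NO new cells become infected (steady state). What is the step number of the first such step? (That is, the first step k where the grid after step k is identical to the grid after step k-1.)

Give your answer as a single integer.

Step 0 (initial): 2 infected
Step 1: +5 new -> 7 infected
Step 2: +7 new -> 14 infected
Step 3: +7 new -> 21 infected
Step 4: +5 new -> 26 infected
Step 5: +3 new -> 29 infected
Step 6: +1 new -> 30 infected
Step 7: +1 new -> 31 infected
Step 8: +0 new -> 31 infected

Answer: 8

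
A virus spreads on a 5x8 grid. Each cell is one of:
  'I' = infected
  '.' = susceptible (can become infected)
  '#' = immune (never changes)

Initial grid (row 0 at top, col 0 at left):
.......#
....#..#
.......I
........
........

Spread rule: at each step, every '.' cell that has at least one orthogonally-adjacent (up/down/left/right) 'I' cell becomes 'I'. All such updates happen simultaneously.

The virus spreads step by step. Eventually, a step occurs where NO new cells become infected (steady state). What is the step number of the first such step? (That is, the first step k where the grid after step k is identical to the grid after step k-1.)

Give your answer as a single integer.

Step 0 (initial): 1 infected
Step 1: +2 new -> 3 infected
Step 2: +4 new -> 7 infected
Step 3: +5 new -> 12 infected
Step 4: +4 new -> 16 infected
Step 5: +5 new -> 21 infected
Step 6: +5 new -> 26 infected
Step 7: +5 new -> 31 infected
Step 8: +4 new -> 35 infected
Step 9: +2 new -> 37 infected
Step 10: +0 new -> 37 infected

Answer: 10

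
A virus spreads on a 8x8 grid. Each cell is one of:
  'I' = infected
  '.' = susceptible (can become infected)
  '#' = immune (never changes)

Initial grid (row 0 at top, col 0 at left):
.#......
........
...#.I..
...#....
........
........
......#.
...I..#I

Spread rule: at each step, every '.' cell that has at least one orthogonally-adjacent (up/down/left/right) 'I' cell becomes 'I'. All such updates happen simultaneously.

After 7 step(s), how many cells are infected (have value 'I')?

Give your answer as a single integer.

Answer: 59

Derivation:
Step 0 (initial): 3 infected
Step 1: +8 new -> 11 infected
Step 2: +13 new -> 24 infected
Step 3: +16 new -> 40 infected
Step 4: +6 new -> 46 infected
Step 5: +6 new -> 52 infected
Step 6: +4 new -> 56 infected
Step 7: +3 new -> 59 infected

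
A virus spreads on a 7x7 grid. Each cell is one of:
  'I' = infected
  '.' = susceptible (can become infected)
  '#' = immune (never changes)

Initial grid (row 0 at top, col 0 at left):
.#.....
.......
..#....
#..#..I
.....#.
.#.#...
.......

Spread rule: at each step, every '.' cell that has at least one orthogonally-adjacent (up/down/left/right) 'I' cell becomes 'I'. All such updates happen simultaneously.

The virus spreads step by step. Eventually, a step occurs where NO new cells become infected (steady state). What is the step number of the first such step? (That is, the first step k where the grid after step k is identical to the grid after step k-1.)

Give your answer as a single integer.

Step 0 (initial): 1 infected
Step 1: +3 new -> 4 infected
Step 2: +4 new -> 8 infected
Step 3: +6 new -> 14 infected
Step 4: +6 new -> 20 infected
Step 5: +4 new -> 24 infected
Step 6: +6 new -> 30 infected
Step 7: +5 new -> 35 infected
Step 8: +4 new -> 39 infected
Step 9: +3 new -> 42 infected
Step 10: +0 new -> 42 infected

Answer: 10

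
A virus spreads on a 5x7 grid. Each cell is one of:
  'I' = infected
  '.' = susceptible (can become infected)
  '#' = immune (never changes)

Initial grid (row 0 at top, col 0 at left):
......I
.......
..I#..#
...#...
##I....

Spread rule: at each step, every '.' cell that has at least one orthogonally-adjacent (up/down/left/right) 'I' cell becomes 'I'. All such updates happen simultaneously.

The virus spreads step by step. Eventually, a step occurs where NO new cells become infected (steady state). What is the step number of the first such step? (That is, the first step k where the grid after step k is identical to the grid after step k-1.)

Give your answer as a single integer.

Step 0 (initial): 3 infected
Step 1: +6 new -> 9 infected
Step 2: +8 new -> 17 infected
Step 3: +8 new -> 25 infected
Step 4: +4 new -> 29 infected
Step 5: +1 new -> 30 infected
Step 6: +0 new -> 30 infected

Answer: 6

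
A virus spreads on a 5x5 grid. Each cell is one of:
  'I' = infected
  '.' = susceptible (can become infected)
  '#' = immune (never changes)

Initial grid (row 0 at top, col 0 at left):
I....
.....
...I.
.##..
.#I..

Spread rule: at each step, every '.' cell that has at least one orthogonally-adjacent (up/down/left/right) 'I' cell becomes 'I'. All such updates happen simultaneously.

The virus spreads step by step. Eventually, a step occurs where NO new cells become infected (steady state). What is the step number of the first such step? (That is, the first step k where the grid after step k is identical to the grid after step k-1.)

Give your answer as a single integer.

Answer: 5

Derivation:
Step 0 (initial): 3 infected
Step 1: +7 new -> 10 infected
Step 2: +9 new -> 19 infected
Step 3: +2 new -> 21 infected
Step 4: +1 new -> 22 infected
Step 5: +0 new -> 22 infected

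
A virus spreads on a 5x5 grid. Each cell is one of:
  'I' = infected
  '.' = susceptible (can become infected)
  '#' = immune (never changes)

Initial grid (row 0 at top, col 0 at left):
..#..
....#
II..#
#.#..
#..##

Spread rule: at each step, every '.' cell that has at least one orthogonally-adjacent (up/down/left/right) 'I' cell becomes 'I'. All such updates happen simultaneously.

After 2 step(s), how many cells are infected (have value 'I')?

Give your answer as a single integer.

Answer: 11

Derivation:
Step 0 (initial): 2 infected
Step 1: +4 new -> 6 infected
Step 2: +5 new -> 11 infected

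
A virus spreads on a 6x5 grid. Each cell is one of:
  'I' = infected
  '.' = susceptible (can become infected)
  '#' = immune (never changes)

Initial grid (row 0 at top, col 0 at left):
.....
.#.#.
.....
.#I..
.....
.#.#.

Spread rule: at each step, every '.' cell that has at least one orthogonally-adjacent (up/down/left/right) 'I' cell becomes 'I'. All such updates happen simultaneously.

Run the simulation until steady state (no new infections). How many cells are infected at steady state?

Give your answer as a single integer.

Step 0 (initial): 1 infected
Step 1: +3 new -> 4 infected
Step 2: +7 new -> 11 infected
Step 3: +5 new -> 16 infected
Step 4: +7 new -> 23 infected
Step 5: +2 new -> 25 infected
Step 6: +0 new -> 25 infected

Answer: 25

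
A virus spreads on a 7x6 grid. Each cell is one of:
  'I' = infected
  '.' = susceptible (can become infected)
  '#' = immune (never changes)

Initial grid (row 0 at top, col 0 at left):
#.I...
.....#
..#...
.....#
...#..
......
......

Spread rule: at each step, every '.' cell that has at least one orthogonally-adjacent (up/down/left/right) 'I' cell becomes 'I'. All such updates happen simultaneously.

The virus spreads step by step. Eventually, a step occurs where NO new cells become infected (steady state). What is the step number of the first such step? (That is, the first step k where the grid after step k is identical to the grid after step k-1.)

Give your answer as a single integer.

Answer: 10

Derivation:
Step 0 (initial): 1 infected
Step 1: +3 new -> 4 infected
Step 2: +3 new -> 7 infected
Step 3: +5 new -> 12 infected
Step 4: +4 new -> 16 infected
Step 5: +5 new -> 21 infected
Step 6: +4 new -> 25 infected
Step 7: +5 new -> 30 infected
Step 8: +5 new -> 35 infected
Step 9: +2 new -> 37 infected
Step 10: +0 new -> 37 infected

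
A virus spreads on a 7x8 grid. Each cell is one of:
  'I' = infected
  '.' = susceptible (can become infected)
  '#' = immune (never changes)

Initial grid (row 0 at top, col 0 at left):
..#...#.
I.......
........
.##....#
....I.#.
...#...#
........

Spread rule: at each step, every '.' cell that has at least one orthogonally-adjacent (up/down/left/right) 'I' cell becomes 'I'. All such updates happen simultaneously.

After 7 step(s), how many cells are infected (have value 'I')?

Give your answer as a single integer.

Step 0 (initial): 2 infected
Step 1: +7 new -> 9 infected
Step 2: +10 new -> 19 infected
Step 3: +12 new -> 31 infected
Step 4: +8 new -> 39 infected
Step 5: +6 new -> 45 infected
Step 6: +1 new -> 46 infected
Step 7: +1 new -> 47 infected

Answer: 47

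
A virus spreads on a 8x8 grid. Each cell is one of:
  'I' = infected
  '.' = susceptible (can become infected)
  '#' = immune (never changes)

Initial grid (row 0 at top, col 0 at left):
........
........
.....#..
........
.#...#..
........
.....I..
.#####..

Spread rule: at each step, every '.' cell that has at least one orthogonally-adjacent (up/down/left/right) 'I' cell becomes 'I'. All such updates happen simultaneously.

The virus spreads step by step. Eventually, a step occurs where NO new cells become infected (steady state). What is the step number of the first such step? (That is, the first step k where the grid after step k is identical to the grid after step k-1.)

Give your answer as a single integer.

Answer: 12

Derivation:
Step 0 (initial): 1 infected
Step 1: +3 new -> 4 infected
Step 2: +5 new -> 9 infected
Step 3: +6 new -> 15 infected
Step 4: +6 new -> 21 infected
Step 5: +8 new -> 29 infected
Step 6: +7 new -> 36 infected
Step 7: +8 new -> 44 infected
Step 8: +6 new -> 50 infected
Step 9: +3 new -> 53 infected
Step 10: +2 new -> 55 infected
Step 11: +1 new -> 56 infected
Step 12: +0 new -> 56 infected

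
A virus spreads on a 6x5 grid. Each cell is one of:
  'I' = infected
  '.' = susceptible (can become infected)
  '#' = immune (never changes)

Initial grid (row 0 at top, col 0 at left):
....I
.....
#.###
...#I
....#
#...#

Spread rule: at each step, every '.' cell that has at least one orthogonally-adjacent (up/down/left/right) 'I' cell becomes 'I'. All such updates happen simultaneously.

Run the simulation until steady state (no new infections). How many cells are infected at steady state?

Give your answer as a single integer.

Answer: 22

Derivation:
Step 0 (initial): 2 infected
Step 1: +2 new -> 4 infected
Step 2: +2 new -> 6 infected
Step 3: +2 new -> 8 infected
Step 4: +2 new -> 10 infected
Step 5: +2 new -> 12 infected
Step 6: +1 new -> 13 infected
Step 7: +3 new -> 16 infected
Step 8: +3 new -> 19 infected
Step 9: +2 new -> 21 infected
Step 10: +1 new -> 22 infected
Step 11: +0 new -> 22 infected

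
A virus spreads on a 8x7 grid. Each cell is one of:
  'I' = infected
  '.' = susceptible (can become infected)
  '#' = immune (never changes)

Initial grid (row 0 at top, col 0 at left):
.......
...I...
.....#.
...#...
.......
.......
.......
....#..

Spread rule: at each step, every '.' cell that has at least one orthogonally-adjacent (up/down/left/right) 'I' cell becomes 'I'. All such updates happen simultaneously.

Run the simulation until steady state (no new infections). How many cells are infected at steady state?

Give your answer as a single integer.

Answer: 53

Derivation:
Step 0 (initial): 1 infected
Step 1: +4 new -> 5 infected
Step 2: +6 new -> 11 infected
Step 3: +7 new -> 18 infected
Step 4: +8 new -> 26 infected
Step 5: +7 new -> 33 infected
Step 6: +7 new -> 40 infected
Step 7: +6 new -> 46 infected
Step 8: +5 new -> 51 infected
Step 9: +2 new -> 53 infected
Step 10: +0 new -> 53 infected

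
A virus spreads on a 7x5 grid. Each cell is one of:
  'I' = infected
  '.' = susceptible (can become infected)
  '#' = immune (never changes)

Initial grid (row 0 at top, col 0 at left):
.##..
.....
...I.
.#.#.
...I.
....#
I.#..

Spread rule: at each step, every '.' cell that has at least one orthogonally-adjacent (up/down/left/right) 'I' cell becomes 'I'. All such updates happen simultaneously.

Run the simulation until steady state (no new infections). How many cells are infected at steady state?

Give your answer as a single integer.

Answer: 29

Derivation:
Step 0 (initial): 3 infected
Step 1: +8 new -> 11 infected
Step 2: +11 new -> 22 infected
Step 3: +5 new -> 27 infected
Step 4: +1 new -> 28 infected
Step 5: +1 new -> 29 infected
Step 6: +0 new -> 29 infected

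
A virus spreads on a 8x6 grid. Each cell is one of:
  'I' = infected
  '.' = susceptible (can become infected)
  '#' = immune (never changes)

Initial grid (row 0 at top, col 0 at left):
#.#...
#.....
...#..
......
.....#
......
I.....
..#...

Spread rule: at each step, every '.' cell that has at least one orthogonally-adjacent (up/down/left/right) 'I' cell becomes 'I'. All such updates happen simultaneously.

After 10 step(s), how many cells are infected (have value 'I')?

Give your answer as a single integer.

Answer: 41

Derivation:
Step 0 (initial): 1 infected
Step 1: +3 new -> 4 infected
Step 2: +4 new -> 8 infected
Step 3: +4 new -> 12 infected
Step 4: +6 new -> 18 infected
Step 5: +6 new -> 24 infected
Step 6: +6 new -> 30 infected
Step 7: +3 new -> 33 infected
Step 8: +3 new -> 36 infected
Step 9: +3 new -> 39 infected
Step 10: +2 new -> 41 infected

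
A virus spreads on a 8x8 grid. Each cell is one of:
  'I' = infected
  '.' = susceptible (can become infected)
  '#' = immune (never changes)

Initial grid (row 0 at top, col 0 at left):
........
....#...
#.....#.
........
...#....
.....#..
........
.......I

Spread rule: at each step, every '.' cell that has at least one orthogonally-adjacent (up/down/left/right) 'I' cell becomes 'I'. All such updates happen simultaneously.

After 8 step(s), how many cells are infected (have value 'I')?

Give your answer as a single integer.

Answer: 40

Derivation:
Step 0 (initial): 1 infected
Step 1: +2 new -> 3 infected
Step 2: +3 new -> 6 infected
Step 3: +4 new -> 10 infected
Step 4: +4 new -> 14 infected
Step 5: +6 new -> 20 infected
Step 6: +6 new -> 26 infected
Step 7: +7 new -> 33 infected
Step 8: +7 new -> 40 infected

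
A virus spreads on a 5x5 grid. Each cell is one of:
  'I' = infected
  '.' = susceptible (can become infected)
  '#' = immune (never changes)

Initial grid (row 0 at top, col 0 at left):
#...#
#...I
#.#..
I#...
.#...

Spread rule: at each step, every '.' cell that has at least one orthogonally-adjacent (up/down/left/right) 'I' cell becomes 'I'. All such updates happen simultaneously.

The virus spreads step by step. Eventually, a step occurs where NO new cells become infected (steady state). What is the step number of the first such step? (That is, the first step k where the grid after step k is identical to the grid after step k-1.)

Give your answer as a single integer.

Answer: 6

Derivation:
Step 0 (initial): 2 infected
Step 1: +3 new -> 5 infected
Step 2: +4 new -> 9 infected
Step 3: +4 new -> 13 infected
Step 4: +4 new -> 17 infected
Step 5: +1 new -> 18 infected
Step 6: +0 new -> 18 infected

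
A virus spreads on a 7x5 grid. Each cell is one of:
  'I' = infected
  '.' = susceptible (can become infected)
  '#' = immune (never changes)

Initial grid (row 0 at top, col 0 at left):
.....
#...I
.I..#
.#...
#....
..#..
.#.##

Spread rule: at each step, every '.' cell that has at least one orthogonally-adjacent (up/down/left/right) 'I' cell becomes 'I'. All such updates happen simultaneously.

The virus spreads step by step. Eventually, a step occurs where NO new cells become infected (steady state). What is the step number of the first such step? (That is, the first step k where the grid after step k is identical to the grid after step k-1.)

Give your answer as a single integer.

Answer: 8

Derivation:
Step 0 (initial): 2 infected
Step 1: +5 new -> 7 infected
Step 2: +6 new -> 13 infected
Step 3: +4 new -> 17 infected
Step 4: +3 new -> 20 infected
Step 5: +3 new -> 23 infected
Step 6: +2 new -> 25 infected
Step 7: +1 new -> 26 infected
Step 8: +0 new -> 26 infected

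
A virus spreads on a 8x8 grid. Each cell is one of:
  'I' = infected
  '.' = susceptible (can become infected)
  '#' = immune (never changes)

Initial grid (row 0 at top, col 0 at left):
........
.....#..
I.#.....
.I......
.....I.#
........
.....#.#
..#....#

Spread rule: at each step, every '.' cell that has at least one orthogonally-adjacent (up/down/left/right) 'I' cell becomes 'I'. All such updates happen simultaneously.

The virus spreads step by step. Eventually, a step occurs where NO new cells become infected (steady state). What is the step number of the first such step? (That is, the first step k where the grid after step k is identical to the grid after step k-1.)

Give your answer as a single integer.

Step 0 (initial): 3 infected
Step 1: +9 new -> 12 infected
Step 2: +12 new -> 24 infected
Step 3: +13 new -> 37 infected
Step 4: +11 new -> 48 infected
Step 5: +7 new -> 55 infected
Step 6: +2 new -> 57 infected
Step 7: +0 new -> 57 infected

Answer: 7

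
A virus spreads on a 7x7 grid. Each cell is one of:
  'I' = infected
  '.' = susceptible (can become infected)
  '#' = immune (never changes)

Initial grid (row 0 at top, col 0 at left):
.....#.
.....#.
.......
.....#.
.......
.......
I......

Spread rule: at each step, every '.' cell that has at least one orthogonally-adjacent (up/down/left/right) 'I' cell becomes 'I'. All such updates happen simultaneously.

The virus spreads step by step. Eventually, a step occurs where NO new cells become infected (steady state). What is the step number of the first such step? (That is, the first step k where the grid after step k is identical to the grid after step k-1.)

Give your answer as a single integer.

Step 0 (initial): 1 infected
Step 1: +2 new -> 3 infected
Step 2: +3 new -> 6 infected
Step 3: +4 new -> 10 infected
Step 4: +5 new -> 15 infected
Step 5: +6 new -> 21 infected
Step 6: +7 new -> 28 infected
Step 7: +6 new -> 34 infected
Step 8: +4 new -> 38 infected
Step 9: +4 new -> 42 infected
Step 10: +2 new -> 44 infected
Step 11: +1 new -> 45 infected
Step 12: +1 new -> 46 infected
Step 13: +0 new -> 46 infected

Answer: 13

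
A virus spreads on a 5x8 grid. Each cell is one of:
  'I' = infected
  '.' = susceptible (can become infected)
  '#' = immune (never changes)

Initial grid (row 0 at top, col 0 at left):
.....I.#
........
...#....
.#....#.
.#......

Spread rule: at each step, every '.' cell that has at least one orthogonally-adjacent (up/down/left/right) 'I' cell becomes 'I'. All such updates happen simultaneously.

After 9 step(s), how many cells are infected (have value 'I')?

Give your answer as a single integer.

Step 0 (initial): 1 infected
Step 1: +3 new -> 4 infected
Step 2: +4 new -> 8 infected
Step 3: +6 new -> 14 infected
Step 4: +5 new -> 19 infected
Step 5: +7 new -> 26 infected
Step 6: +5 new -> 31 infected
Step 7: +2 new -> 33 infected
Step 8: +1 new -> 34 infected
Step 9: +1 new -> 35 infected

Answer: 35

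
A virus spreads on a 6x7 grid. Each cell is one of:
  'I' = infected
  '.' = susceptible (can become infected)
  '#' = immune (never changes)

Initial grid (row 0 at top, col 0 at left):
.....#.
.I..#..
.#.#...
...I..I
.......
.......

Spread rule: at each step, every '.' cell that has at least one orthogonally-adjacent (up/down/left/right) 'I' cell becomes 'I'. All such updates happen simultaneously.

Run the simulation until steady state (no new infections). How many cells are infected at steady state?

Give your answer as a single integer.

Answer: 38

Derivation:
Step 0 (initial): 3 infected
Step 1: +9 new -> 12 infected
Step 2: +14 new -> 26 infected
Step 3: +8 new -> 34 infected
Step 4: +3 new -> 37 infected
Step 5: +1 new -> 38 infected
Step 6: +0 new -> 38 infected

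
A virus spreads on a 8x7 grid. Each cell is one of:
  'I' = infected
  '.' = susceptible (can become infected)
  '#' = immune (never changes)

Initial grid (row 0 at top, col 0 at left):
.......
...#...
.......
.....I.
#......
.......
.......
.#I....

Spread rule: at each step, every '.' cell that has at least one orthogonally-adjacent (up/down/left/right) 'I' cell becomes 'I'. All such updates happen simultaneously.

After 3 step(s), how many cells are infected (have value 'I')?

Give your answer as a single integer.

Answer: 34

Derivation:
Step 0 (initial): 2 infected
Step 1: +6 new -> 8 infected
Step 2: +11 new -> 19 infected
Step 3: +15 new -> 34 infected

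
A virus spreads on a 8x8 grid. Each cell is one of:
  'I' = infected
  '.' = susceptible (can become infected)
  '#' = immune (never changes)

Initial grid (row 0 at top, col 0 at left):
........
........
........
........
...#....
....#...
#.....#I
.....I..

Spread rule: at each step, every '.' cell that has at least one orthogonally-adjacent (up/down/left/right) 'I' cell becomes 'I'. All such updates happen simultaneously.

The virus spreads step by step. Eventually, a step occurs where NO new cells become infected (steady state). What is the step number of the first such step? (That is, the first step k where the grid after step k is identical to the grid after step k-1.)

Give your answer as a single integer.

Answer: 13

Derivation:
Step 0 (initial): 2 infected
Step 1: +5 new -> 7 infected
Step 2: +5 new -> 12 infected
Step 3: +5 new -> 17 infected
Step 4: +7 new -> 24 infected
Step 5: +7 new -> 31 infected
Step 6: +7 new -> 38 infected
Step 7: +7 new -> 45 infected
Step 8: +5 new -> 50 infected
Step 9: +4 new -> 54 infected
Step 10: +3 new -> 57 infected
Step 11: +2 new -> 59 infected
Step 12: +1 new -> 60 infected
Step 13: +0 new -> 60 infected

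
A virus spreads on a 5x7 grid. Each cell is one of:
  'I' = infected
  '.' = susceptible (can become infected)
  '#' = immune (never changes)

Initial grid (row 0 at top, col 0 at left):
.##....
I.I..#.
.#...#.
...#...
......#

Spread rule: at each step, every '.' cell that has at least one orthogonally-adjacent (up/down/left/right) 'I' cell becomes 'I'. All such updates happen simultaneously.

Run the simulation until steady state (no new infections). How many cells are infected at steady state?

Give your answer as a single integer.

Step 0 (initial): 2 infected
Step 1: +5 new -> 7 infected
Step 2: +5 new -> 12 infected
Step 3: +5 new -> 17 infected
Step 4: +4 new -> 21 infected
Step 5: +3 new -> 24 infected
Step 6: +3 new -> 27 infected
Step 7: +1 new -> 28 infected
Step 8: +0 new -> 28 infected

Answer: 28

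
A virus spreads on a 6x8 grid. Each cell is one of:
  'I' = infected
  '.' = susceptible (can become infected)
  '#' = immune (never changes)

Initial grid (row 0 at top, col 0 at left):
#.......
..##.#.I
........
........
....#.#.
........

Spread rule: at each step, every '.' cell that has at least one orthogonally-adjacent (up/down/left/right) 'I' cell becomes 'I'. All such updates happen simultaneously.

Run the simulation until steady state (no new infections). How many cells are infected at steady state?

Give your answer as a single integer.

Step 0 (initial): 1 infected
Step 1: +3 new -> 4 infected
Step 2: +3 new -> 7 infected
Step 3: +4 new -> 11 infected
Step 4: +4 new -> 15 infected
Step 5: +6 new -> 21 infected
Step 6: +4 new -> 25 infected
Step 7: +5 new -> 30 infected
Step 8: +5 new -> 35 infected
Step 9: +4 new -> 39 infected
Step 10: +2 new -> 41 infected
Step 11: +1 new -> 42 infected
Step 12: +0 new -> 42 infected

Answer: 42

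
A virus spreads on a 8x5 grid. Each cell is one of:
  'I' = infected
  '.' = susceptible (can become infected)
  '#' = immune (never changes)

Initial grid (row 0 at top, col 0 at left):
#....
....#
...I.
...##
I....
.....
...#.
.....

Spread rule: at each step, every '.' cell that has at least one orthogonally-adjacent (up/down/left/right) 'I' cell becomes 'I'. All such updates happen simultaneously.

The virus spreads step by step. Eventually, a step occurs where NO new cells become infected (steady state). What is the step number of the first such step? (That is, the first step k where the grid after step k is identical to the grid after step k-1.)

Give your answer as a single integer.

Step 0 (initial): 2 infected
Step 1: +6 new -> 8 infected
Step 2: +9 new -> 17 infected
Step 3: +8 new -> 25 infected
Step 4: +5 new -> 30 infected
Step 5: +2 new -> 32 infected
Step 6: +2 new -> 34 infected
Step 7: +1 new -> 35 infected
Step 8: +0 new -> 35 infected

Answer: 8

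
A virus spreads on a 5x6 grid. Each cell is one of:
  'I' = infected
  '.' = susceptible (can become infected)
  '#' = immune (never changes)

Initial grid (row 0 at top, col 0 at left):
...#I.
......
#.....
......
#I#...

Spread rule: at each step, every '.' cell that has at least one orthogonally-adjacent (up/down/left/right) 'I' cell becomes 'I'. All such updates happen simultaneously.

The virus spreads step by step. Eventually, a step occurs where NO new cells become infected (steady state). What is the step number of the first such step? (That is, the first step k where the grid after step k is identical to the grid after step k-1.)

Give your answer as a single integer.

Step 0 (initial): 2 infected
Step 1: +3 new -> 5 infected
Step 2: +6 new -> 11 infected
Step 3: +7 new -> 18 infected
Step 4: +6 new -> 24 infected
Step 5: +2 new -> 26 infected
Step 6: +0 new -> 26 infected

Answer: 6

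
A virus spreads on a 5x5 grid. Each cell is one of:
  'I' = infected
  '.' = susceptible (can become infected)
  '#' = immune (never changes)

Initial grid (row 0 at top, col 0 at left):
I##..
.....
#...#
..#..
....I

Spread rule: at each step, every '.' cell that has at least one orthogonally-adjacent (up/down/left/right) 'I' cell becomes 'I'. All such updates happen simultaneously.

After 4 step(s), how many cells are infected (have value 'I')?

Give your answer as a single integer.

Step 0 (initial): 2 infected
Step 1: +3 new -> 5 infected
Step 2: +3 new -> 8 infected
Step 3: +4 new -> 12 infected
Step 4: +4 new -> 16 infected

Answer: 16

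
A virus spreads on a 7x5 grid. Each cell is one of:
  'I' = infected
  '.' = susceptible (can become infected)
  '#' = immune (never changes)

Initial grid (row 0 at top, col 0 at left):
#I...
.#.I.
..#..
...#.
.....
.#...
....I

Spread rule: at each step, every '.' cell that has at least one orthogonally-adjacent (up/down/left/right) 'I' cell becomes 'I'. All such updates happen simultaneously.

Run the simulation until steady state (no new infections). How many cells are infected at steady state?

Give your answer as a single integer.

Step 0 (initial): 3 infected
Step 1: +7 new -> 10 infected
Step 2: +5 new -> 15 infected
Step 3: +4 new -> 19 infected
Step 4: +2 new -> 21 infected
Step 5: +3 new -> 24 infected
Step 6: +2 new -> 26 infected
Step 7: +2 new -> 28 infected
Step 8: +1 new -> 29 infected
Step 9: +1 new -> 30 infected
Step 10: +0 new -> 30 infected

Answer: 30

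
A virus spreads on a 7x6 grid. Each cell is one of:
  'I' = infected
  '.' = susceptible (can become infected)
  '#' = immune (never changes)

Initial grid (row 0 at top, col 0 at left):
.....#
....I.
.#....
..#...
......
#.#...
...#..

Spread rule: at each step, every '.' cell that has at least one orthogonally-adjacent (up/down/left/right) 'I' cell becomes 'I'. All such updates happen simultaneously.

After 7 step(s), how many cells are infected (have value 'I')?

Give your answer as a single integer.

Step 0 (initial): 1 infected
Step 1: +4 new -> 5 infected
Step 2: +5 new -> 10 infected
Step 3: +6 new -> 16 infected
Step 4: +5 new -> 21 infected
Step 5: +6 new -> 27 infected
Step 6: +3 new -> 30 infected
Step 7: +3 new -> 33 infected

Answer: 33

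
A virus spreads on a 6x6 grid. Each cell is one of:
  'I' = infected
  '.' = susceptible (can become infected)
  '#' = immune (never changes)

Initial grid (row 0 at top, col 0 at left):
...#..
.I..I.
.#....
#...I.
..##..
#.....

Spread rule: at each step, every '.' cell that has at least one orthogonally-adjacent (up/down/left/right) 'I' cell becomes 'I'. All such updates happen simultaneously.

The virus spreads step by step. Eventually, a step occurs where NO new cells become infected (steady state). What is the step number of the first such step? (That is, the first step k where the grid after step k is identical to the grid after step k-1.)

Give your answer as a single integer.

Step 0 (initial): 3 infected
Step 1: +10 new -> 13 infected
Step 2: +10 new -> 23 infected
Step 3: +3 new -> 26 infected
Step 4: +2 new -> 28 infected
Step 5: +2 new -> 30 infected
Step 6: +0 new -> 30 infected

Answer: 6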